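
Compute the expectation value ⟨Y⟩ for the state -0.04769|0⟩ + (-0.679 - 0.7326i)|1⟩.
0.06988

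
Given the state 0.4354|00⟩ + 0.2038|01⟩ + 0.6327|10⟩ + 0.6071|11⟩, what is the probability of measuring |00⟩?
0.1896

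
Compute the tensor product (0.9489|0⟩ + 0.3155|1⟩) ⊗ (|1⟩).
0.9489|01⟩ + 0.3155|11⟩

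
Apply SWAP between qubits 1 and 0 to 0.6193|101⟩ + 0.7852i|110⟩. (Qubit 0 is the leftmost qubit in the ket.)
0.6193|011⟩ + 0.7852i|110⟩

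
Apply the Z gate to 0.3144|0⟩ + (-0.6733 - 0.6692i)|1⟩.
0.3144|0⟩ + (0.6733 + 0.6692i)|1⟩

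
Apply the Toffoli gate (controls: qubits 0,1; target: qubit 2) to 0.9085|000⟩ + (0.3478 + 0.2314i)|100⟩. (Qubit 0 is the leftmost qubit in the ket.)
0.9085|000⟩ + (0.3478 + 0.2314i)|100⟩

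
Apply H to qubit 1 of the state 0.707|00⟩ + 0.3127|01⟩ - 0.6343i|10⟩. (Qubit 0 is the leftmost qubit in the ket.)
0.721|00⟩ + 0.2788|01⟩ - 0.4485i|10⟩ - 0.4485i|11⟩

H on qubit 1 mixes each pair of kets that differ only in qubit 1: amplitudes (a, b) of (|…0…⟩, |…1…⟩) become ((a + b)/√2, (a − b)/√2). Kets absent from the input have amplitude 0.
(|00⟩, |01⟩): (a, b) = (0.707, 0.3127) → (0.721, 0.2788)
(|10⟩, |11⟩): (a, b) = (-0.6343i, 0) → (-0.4485i, -0.4485i)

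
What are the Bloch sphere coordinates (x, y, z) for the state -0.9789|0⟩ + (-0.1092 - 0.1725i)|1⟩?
(0.2138, 0.3377, 0.9166)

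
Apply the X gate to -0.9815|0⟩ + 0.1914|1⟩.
0.1914|0⟩ - 0.9815|1⟩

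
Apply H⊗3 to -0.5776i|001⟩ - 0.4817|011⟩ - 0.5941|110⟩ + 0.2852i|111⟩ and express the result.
(-0.3804 - 0.1034i)|000⟩ + (-0.03974 + 0.1034i)|001⟩ + (0.3804 - 0.305i)|010⟩ + (0.03974 + 0.305i)|011⟩ + (0.03974 - 0.305i)|100⟩ + (0.3804 + 0.305i)|101⟩ + (-0.03974 - 0.1034i)|110⟩ + (-0.3804 + 0.1034i)|111⟩

H⊗3 gives amp(|y⟩) = (1/2√2) Σ_x (−1)^(x·y) amp(|x⟩), where x·y is the number of positions in which both x and y have a 1.
|000⟩: (-0.5776i - 0.4817 - 0.5941 + 0.2852i)/(2√2) = (-0.3804 - 0.1034i)
|001⟩: (0.5776i + 0.4817 - 0.5941 - 0.2852i)/(2√2) = (-0.03974 + 0.1034i)
|010⟩: (-0.5776i + 0.4817 + 0.5941 - 0.2852i)/(2√2) = (0.3804 - 0.305i)
|011⟩: (0.5776i - 0.4817 + 0.5941 + 0.2852i)/(2√2) = (0.03974 + 0.305i)
|100⟩: (-0.5776i - 0.4817 + 0.5941 - 0.2852i)/(2√2) = (0.03974 - 0.305i)
|101⟩: (0.5776i + 0.4817 + 0.5941 + 0.2852i)/(2√2) = (0.3804 + 0.305i)
|110⟩: (-0.5776i + 0.4817 - 0.5941 + 0.2852i)/(2√2) = (-0.03974 - 0.1034i)
|111⟩: (0.5776i - 0.4817 - 0.5941 - 0.2852i)/(2√2) = (-0.3804 + 0.1034i)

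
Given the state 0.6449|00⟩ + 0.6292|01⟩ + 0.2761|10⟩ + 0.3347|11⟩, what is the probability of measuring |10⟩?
0.07623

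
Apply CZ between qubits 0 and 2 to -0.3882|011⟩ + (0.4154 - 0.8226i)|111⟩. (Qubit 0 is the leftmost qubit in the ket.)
-0.3882|011⟩ + (-0.4154 + 0.8226i)|111⟩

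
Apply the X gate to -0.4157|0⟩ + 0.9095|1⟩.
0.9095|0⟩ - 0.4157|1⟩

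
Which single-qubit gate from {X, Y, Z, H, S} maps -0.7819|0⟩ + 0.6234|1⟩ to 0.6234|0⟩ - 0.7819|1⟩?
X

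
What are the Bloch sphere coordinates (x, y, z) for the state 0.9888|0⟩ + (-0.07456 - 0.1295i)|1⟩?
(-0.1474, -0.2561, 0.9554)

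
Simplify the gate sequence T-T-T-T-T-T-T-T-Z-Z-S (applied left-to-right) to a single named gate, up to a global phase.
S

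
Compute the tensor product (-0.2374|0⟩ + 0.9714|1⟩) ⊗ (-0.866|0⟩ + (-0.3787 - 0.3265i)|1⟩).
0.2056|00⟩ + (0.0899 + 0.07751i)|01⟩ - 0.8412|10⟩ + (-0.3679 - 0.3172i)|11⟩

amp(|b₁b₂…⟩) = product of the factor amplitudes for bits b₁, b₂, …; only kets whose every factor amplitude is nonzero survive.
|00⟩: (-0.2374)(-0.866) = 0.2056
|01⟩: (-0.2374)(-0.3787 - 0.3265i) = (0.0899 + 0.07751i)
|10⟩: (0.9714)(-0.866) = -0.8412
|11⟩: (0.9714)(-0.3787 - 0.3265i) = (-0.3679 - 0.3172i)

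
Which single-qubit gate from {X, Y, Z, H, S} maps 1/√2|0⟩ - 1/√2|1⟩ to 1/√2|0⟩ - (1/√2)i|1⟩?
S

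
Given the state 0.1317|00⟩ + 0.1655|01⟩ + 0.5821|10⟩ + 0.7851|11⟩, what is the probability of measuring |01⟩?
0.02739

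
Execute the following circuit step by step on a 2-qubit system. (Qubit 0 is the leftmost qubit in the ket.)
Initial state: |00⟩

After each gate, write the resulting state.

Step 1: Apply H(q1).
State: 1/√2|00⟩ + 1/√2|01⟩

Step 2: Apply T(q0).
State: 1/√2|00⟩ + 1/√2|01⟩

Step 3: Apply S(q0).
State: 1/√2|00⟩ + 1/√2|01⟩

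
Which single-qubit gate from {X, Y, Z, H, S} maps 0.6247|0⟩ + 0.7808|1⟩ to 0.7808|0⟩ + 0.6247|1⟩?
X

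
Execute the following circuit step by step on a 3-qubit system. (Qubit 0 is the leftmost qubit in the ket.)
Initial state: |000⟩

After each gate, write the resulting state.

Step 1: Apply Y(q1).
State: i|010⟩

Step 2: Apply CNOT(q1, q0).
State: i|110⟩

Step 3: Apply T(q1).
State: (-1/√2 + (1/√2)i)|110⟩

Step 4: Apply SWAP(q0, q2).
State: (-1/√2 + (1/√2)i)|011⟩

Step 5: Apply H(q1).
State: (-1/2 + (1/2)i)|001⟩ + (1/2 - (1/2)i)|011⟩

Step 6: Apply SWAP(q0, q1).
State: (-1/2 + (1/2)i)|001⟩ + (1/2 - (1/2)i)|101⟩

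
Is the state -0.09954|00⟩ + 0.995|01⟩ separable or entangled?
Separable

Writing the state as a|00⟩ + b|01⟩ + c|10⟩ + d|11⟩, it is a product state iff ad − bc = 0.
Here (a, b, c, d) = (-0.09954, 0.995, 0, 0): ad − bc = (-0.09954)(0) − (0.995)(0) = 0, so the state is separable.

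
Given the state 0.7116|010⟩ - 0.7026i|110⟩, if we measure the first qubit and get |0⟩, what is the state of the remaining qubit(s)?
|10⟩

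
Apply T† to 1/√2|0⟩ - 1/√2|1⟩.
1/√2|0⟩ + (-1/2 + (1/2)i)|1⟩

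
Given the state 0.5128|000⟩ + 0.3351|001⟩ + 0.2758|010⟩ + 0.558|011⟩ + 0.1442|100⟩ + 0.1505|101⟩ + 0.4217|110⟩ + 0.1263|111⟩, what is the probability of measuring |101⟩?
0.02265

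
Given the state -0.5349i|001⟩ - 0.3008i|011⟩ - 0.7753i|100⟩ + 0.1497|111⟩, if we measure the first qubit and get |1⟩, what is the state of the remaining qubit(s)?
-0.9819i|00⟩ + 0.1896|11⟩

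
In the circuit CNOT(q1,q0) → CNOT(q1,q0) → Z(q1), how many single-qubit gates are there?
1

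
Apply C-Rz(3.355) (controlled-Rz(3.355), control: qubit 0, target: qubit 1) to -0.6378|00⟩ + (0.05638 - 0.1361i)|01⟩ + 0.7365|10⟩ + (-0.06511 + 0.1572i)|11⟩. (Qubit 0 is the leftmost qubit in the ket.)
-0.6378|00⟩ + (0.05638 - 0.1361i)|01⟩ + (-0.07844 - 0.7323i)|10⟩ + (-0.1494 - 0.08148i)|11⟩

C-Rz(3.355) leaves the control-|0⟩ kets |00⟩, |01⟩ unchanged and applies Rz(3.355) to qubit 1 on the control-|1⟩ pair (|10⟩, |11⟩).
Rz(3.355) = [[e^(−iθ/2), 0], [0, e^(iθ/2)]] with e^(±iθ/2) = cos(θ/2) ± i·sin(θ/2); θ = 3.355, cos(θ/2) ≈ -0.106501, sin(θ/2) ≈ 0.994313.
With a = amp(|10⟩) = 0.7365 and b = amp(|11⟩) = (-0.06511 + 0.1572i):
new amp(|10⟩) = (-0.106501 - 0.994313i)·a = (-0.07844 - 0.7323i)
new amp(|11⟩) = (-0.106501 + 0.994313i)·b = (-0.1494 - 0.08148i)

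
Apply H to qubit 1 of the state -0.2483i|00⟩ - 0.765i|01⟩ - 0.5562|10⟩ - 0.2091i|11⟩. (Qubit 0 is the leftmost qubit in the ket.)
-0.7165i|00⟩ + 0.3654i|01⟩ + (-0.3933 - 0.1479i)|10⟩ + (-0.3933 + 0.1479i)|11⟩

H on qubit 1 mixes each pair of kets that differ only in qubit 1: amplitudes (a, b) of (|…0…⟩, |…1…⟩) become ((a + b)/√2, (a − b)/√2). Kets absent from the input have amplitude 0.
(|00⟩, |01⟩): (a, b) = (-0.2483i, -0.765i) → (-0.7165i, 0.3654i)
(|10⟩, |11⟩): (a, b) = (-0.5562, -0.2091i) → ((-0.3933 - 0.1479i), (-0.3933 + 0.1479i))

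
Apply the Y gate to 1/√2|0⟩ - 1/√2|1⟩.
(1/√2)i|0⟩ + (1/√2)i|1⟩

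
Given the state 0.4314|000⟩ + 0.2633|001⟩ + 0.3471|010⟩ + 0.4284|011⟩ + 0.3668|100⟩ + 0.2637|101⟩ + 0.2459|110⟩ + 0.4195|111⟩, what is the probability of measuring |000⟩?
0.1861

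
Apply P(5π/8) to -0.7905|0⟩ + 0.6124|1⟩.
-0.7905|0⟩ + (-0.2344 + 0.5658i)|1⟩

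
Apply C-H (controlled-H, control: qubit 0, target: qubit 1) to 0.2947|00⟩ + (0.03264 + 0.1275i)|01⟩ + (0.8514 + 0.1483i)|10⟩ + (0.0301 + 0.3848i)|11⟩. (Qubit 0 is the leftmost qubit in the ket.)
0.2947|00⟩ + (0.03264 + 0.1275i)|01⟩ + (0.6233 + 0.377i)|10⟩ + (0.5807 - 0.1672i)|11⟩

C-H leaves the control-|0⟩ kets |00⟩, |01⟩ unchanged and applies H to qubit 1 on the control-|1⟩ pair (|10⟩, |11⟩).
H = [[1/√2, 1/√2], [1/√2, -1/√2]].
With a = amp(|10⟩) = (0.8514 + 0.1483i) and b = amp(|11⟩) = (0.0301 + 0.3848i):
new amp(|10⟩) = (1/√2)·a + (1/√2)·b = (0.6233 + 0.377i)
new amp(|11⟩) = (1/√2)·a + (-1/√2)·b = (0.5807 - 0.1672i)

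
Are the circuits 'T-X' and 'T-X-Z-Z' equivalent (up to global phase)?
Yes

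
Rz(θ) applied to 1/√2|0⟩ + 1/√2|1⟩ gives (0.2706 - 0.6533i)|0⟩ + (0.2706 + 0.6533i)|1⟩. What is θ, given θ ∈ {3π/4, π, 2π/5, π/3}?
3π/4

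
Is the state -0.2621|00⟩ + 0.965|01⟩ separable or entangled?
Separable

Writing the state as a|00⟩ + b|01⟩ + c|10⟩ + d|11⟩, it is a product state iff ad − bc = 0.
Here (a, b, c, d) = (-0.2621, 0.965, 0, 0): ad − bc = (-0.2621)(0) − (0.965)(0) = 0, so the state is separable.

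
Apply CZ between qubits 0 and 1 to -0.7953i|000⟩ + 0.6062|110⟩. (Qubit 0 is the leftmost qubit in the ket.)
-0.7953i|000⟩ - 0.6062|110⟩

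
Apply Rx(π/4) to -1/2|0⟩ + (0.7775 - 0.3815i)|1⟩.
(-0.6079 - 0.2975i)|0⟩ + (0.7183 - 0.1611i)|1⟩

Rx(π/4) = [[cos(θ/2), −i·sin(θ/2)], [−i·sin(θ/2), cos(θ/2)]]; θ = π/4, cos(θ/2) ≈ 0.92388, sin(θ/2) ≈ 0.382683.
With a = amp(|0⟩) = -1/2 and b = amp(|1⟩) = (0.7775 - 0.3815i):
new amp(|0⟩) = (0.92388)·a + (-0.382683i)·b = (-0.6079 - 0.2975i)
new amp(|1⟩) = (-0.382683i)·a + (0.92388)·b = (0.7183 - 0.1611i)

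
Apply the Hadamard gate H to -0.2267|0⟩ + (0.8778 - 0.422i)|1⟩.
(0.4604 - 0.2984i)|0⟩ + (-0.781 + 0.2984i)|1⟩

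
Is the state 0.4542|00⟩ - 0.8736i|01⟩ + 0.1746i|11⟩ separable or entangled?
Entangled

Writing the state as a|00⟩ + b|01⟩ + c|10⟩ + d|11⟩, it is a product state iff ad − bc = 0.
Here (a, b, c, d) = (0.4542, -0.8736i, 0, 0.1746i): ad − bc = (0.4542)(0.1746i) − (-0.8736i)(0) = 0.0793i ≠ 0, so the state is entangled.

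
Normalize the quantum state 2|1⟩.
|1⟩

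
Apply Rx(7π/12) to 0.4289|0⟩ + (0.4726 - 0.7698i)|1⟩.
(-0.3496 - 0.3749i)|0⟩ + (0.2877 - 0.8089i)|1⟩

Rx(7π/12) = [[cos(θ/2), −i·sin(θ/2)], [−i·sin(θ/2), cos(θ/2)]]; θ = 7π/12, cos(θ/2) ≈ 0.608761, sin(θ/2) ≈ 0.793353.
With a = amp(|0⟩) = 0.4289 and b = amp(|1⟩) = (0.4726 - 0.7698i):
new amp(|0⟩) = (0.608761)·a + (-0.793353i)·b = (-0.3496 - 0.3749i)
new amp(|1⟩) = (-0.793353i)·a + (0.608761)·b = (0.2877 - 0.8089i)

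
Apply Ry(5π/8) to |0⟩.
0.5556|0⟩ + 0.8315|1⟩

Ry(5π/8) = [[cos(θ/2), −sin(θ/2)], [sin(θ/2), cos(θ/2)]]; θ = 5π/8, cos(θ/2) ≈ 0.55557, sin(θ/2) ≈ 0.83147.
With a = amp(|0⟩) = 1 and b = amp(|1⟩) = 0:
new amp(|0⟩) = (0.55557)·a + (-0.83147)·b = 0.5556
new amp(|1⟩) = (0.83147)·a + (0.55557)·b = 0.8315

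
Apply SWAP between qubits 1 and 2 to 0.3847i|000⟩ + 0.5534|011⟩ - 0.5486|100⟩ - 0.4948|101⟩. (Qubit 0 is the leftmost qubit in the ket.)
0.3847i|000⟩ + 0.5534|011⟩ - 0.5486|100⟩ - 0.4948|110⟩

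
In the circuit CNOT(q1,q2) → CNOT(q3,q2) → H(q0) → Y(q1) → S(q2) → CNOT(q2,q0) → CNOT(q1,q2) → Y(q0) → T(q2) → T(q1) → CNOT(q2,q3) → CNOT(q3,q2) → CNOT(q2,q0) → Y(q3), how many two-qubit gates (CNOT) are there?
7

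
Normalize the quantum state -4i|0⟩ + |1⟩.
-0.9701i|0⟩ + 0.2425|1⟩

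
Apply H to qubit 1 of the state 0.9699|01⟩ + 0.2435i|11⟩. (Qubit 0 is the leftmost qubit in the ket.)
0.6858|00⟩ - 0.6858|01⟩ + 0.1722i|10⟩ - 0.1722i|11⟩

H on qubit 1 mixes each pair of kets that differ only in qubit 1: amplitudes (a, b) of (|…0…⟩, |…1…⟩) become ((a + b)/√2, (a − b)/√2). Kets absent from the input have amplitude 0.
(|00⟩, |01⟩): (a, b) = (0, 0.9699) → (0.6858, -0.6858)
(|10⟩, |11⟩): (a, b) = (0, 0.2435i) → (0.1722i, -0.1722i)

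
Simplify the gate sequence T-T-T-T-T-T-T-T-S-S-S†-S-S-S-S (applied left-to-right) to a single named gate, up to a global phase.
S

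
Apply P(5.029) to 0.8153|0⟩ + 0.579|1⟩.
0.8153|0⟩ + (0.1803 - 0.5502i)|1⟩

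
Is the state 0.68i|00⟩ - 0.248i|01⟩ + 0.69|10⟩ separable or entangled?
Entangled

Writing the state as a|00⟩ + b|01⟩ + c|10⟩ + d|11⟩, it is a product state iff ad − bc = 0.
Here (a, b, c, d) = (0.68i, -0.248i, 0.69, 0): ad − bc = (0.68i)(0) − (-0.248i)(0.69) = 0.1711i ≠ 0, so the state is entangled.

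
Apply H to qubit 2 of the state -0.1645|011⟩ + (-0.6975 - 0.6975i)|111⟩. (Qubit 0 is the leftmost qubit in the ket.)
-0.1163|010⟩ + 0.1163|011⟩ + (-0.4932 - 0.4932i)|110⟩ + (0.4932 + 0.4932i)|111⟩

H on qubit 2 mixes each pair of kets that differ only in qubit 2: amplitudes (a, b) of (|…0…⟩, |…1…⟩) become ((a + b)/√2, (a − b)/√2). Kets absent from the input have amplitude 0.
(|010⟩, |011⟩): (a, b) = (0, -0.1645) → (-0.1163, 0.1163)
(|110⟩, |111⟩): (a, b) = (0, (-0.6975 - 0.6975i)) → ((-0.4932 - 0.4932i), (0.4932 + 0.4932i))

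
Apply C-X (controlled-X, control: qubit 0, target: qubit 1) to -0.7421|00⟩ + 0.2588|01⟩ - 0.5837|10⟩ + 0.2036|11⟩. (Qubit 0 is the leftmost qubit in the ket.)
-0.7421|00⟩ + 0.2588|01⟩ + 0.2036|10⟩ - 0.5837|11⟩

C-X leaves the control-|0⟩ kets |00⟩, |01⟩ unchanged and applies X to qubit 1 on the control-|1⟩ pair (|10⟩, |11⟩).
X = [[0, 1], [1, 0]].
With a = amp(|10⟩) = -0.5837 and b = amp(|11⟩) = 0.2036:
new amp(|10⟩) = (1)·b = 0.2036
new amp(|11⟩) = (1)·a = -0.5837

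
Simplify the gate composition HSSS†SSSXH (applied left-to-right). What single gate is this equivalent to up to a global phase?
Z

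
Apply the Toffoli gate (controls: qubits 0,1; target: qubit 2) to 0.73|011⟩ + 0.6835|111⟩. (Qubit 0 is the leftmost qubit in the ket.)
0.73|011⟩ + 0.6835|110⟩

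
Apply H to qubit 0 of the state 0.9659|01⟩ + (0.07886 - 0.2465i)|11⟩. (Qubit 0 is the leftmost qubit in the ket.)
(0.7388 - 0.1743i)|01⟩ + (0.6272 + 0.1743i)|11⟩

H on qubit 0 mixes each pair of kets that differ only in qubit 0: amplitudes (a, b) of (|…0…⟩, |…1…⟩) become ((a + b)/√2, (a − b)/√2). Kets absent from the input have amplitude 0.
(|01⟩, |11⟩): (a, b) = (0.9659, (0.07886 - 0.2465i)) → ((0.7388 - 0.1743i), (0.6272 + 0.1743i))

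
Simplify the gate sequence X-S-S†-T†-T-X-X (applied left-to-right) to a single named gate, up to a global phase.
X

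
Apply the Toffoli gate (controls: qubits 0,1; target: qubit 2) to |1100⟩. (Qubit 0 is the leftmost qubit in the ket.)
|1110⟩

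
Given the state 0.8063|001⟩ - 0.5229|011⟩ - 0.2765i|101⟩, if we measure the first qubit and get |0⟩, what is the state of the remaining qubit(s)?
0.839|01⟩ - 0.5441|11⟩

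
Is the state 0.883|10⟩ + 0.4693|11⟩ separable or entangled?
Separable

Writing the state as a|00⟩ + b|01⟩ + c|10⟩ + d|11⟩, it is a product state iff ad − bc = 0.
Here (a, b, c, d) = (0, 0, 0.883, 0.4693): ad − bc = (0)(0.4693) − (0)(0.883) = 0, so the state is separable.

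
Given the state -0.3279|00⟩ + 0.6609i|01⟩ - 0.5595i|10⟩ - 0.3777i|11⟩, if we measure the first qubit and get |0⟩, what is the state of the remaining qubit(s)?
-0.4444|0⟩ + 0.8958i|1⟩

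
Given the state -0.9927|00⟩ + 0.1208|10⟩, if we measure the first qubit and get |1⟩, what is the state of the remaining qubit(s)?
|0⟩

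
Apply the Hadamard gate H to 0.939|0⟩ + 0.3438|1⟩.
0.9071|0⟩ + 0.4209|1⟩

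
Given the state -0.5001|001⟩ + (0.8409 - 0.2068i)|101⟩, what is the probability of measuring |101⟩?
0.7499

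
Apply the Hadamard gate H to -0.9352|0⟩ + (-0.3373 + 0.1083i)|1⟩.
(-0.8998 + 0.07658i)|0⟩ + (-0.4228 - 0.07658i)|1⟩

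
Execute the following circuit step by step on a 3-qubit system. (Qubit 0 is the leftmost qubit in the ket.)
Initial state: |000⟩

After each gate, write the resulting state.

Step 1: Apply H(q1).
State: 1/√2|000⟩ + 1/√2|010⟩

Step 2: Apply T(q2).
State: 1/√2|000⟩ + 1/√2|010⟩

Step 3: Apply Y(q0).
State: (1/√2)i|100⟩ + (1/√2)i|110⟩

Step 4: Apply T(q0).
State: (-1/2 + (1/2)i)|100⟩ + (-1/2 + (1/2)i)|110⟩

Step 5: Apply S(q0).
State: (-1/2 - (1/2)i)|100⟩ + (-1/2 - (1/2)i)|110⟩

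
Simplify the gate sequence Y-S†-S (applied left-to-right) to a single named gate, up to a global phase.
Y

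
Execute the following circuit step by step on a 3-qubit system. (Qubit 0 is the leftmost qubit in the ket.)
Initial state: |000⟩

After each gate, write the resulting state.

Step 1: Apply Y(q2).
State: i|001⟩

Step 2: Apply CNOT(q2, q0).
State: i|101⟩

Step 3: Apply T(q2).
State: (-1/√2 + (1/√2)i)|101⟩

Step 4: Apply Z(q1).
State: (-1/√2 + (1/√2)i)|101⟩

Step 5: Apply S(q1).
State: (-1/√2 + (1/√2)i)|101⟩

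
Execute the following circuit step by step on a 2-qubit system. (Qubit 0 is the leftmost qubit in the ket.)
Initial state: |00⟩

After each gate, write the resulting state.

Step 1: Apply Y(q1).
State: i|01⟩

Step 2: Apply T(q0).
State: i|01⟩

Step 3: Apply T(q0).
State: i|01⟩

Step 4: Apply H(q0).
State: (1/√2)i|01⟩ + (1/√2)i|11⟩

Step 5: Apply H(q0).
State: i|01⟩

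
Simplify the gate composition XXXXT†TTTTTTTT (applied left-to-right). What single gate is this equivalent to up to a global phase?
T†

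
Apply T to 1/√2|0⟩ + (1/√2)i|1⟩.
1/√2|0⟩ + (-1/2 + (1/2)i)|1⟩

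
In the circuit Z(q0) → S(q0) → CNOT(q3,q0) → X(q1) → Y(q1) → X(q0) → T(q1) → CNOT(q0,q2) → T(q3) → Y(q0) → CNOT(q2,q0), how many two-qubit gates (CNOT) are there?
3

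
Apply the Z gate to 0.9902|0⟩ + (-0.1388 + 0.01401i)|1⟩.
0.9902|0⟩ + (0.1388 - 0.01401i)|1⟩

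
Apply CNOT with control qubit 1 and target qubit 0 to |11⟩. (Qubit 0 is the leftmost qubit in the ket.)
|01⟩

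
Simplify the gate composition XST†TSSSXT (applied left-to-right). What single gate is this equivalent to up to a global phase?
T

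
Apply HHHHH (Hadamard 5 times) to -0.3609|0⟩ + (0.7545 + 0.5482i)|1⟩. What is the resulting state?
(0.2783 + 0.3876i)|0⟩ + (-0.7887 - 0.3876i)|1⟩

H² = I, so H^5 = H: a single Hadamard. With (a, b) = (-0.3609, (0.7545 + 0.5482i)), H gives ((a + b)/√2, (a − b)/√2) = ((0.2783 + 0.3876i), (-0.7887 - 0.3876i)).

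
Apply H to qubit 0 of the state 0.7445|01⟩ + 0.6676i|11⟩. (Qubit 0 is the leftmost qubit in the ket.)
(0.5264 + 0.4721i)|01⟩ + (0.5264 - 0.4721i)|11⟩

H on qubit 0 mixes each pair of kets that differ only in qubit 0: amplitudes (a, b) of (|…0…⟩, |…1…⟩) become ((a + b)/√2, (a − b)/√2). Kets absent from the input have amplitude 0.
(|01⟩, |11⟩): (a, b) = (0.7445, 0.6676i) → ((0.5264 + 0.4721i), (0.5264 - 0.4721i))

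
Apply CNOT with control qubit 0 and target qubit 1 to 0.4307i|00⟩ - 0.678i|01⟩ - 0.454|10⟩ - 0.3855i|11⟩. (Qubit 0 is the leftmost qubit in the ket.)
0.4307i|00⟩ - 0.678i|01⟩ - 0.3855i|10⟩ - 0.454|11⟩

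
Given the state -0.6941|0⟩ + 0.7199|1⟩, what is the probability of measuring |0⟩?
0.4818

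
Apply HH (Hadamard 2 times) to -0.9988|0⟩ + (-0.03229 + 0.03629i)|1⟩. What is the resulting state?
-0.9988|0⟩ + (-0.03229 + 0.03629i)|1⟩

H² = I, so an even number of Hadamards cancels: H^2 = I and the state is unchanged.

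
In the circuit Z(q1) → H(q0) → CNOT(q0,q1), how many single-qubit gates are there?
2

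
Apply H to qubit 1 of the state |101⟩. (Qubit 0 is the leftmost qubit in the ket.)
1/√2|101⟩ + 1/√2|111⟩

H on qubit 1 mixes each pair of kets that differ only in qubit 1: amplitudes (a, b) of (|…0…⟩, |…1…⟩) become ((a + b)/√2, (a − b)/√2). Kets absent from the input have amplitude 0.
(|101⟩, |111⟩): (a, b) = (1, 0) → (1/√2, 1/√2)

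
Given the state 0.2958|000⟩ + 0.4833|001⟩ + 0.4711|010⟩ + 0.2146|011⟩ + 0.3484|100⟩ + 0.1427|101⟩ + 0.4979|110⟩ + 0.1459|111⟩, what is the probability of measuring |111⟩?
0.02129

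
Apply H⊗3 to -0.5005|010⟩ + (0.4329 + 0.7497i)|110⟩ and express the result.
(-0.0239 + 0.2651i)|000⟩ + (-0.0239 + 0.2651i)|001⟩ + (0.0239 - 0.2651i)|010⟩ + (0.0239 - 0.2651i)|011⟩ + (-0.33 - 0.2651i)|100⟩ + (-0.33 - 0.2651i)|101⟩ + (0.33 + 0.2651i)|110⟩ + (0.33 + 0.2651i)|111⟩

H⊗3 gives amp(|y⟩) = (1/2√2) Σ_x (−1)^(x·y) amp(|x⟩), where x·y is the number of positions in which both x and y have a 1.
|000⟩: (-0.5005 + (0.4329 + 0.7497i))/(2√2) = (-0.0239 + 0.2651i)
|001⟩: (-0.5005 + (0.4329 + 0.7497i))/(2√2) = (-0.0239 + 0.2651i)
|010⟩: (0.5005 - (0.4329 + 0.7497i))/(2√2) = (0.0239 - 0.2651i)
|011⟩: (0.5005 - (0.4329 + 0.7497i))/(2√2) = (0.0239 - 0.2651i)
|100⟩: (-0.5005 - (0.4329 + 0.7497i))/(2√2) = (-0.33 - 0.2651i)
|101⟩: (-0.5005 - (0.4329 + 0.7497i))/(2√2) = (-0.33 - 0.2651i)
|110⟩: (0.5005 + (0.4329 + 0.7497i))/(2√2) = (0.33 + 0.2651i)
|111⟩: (0.5005 + (0.4329 + 0.7497i))/(2√2) = (0.33 + 0.2651i)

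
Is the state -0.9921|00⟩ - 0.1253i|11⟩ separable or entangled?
Entangled

Writing the state as a|00⟩ + b|01⟩ + c|10⟩ + d|11⟩, it is a product state iff ad − bc = 0.
Here (a, b, c, d) = (-0.9921, 0, 0, -0.1253i): ad − bc = (-0.9921)(-0.1253i) − (0)(0) = 0.1243i ≠ 0, so the state is entangled.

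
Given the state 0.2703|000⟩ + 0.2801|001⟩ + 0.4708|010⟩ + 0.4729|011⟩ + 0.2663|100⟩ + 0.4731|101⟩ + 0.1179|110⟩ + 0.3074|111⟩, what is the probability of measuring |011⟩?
0.2236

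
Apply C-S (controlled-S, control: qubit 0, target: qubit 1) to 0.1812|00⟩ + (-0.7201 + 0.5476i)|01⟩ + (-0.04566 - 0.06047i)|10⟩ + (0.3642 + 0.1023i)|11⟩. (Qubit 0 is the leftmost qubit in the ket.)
0.1812|00⟩ + (-0.7201 + 0.5476i)|01⟩ + (-0.04566 - 0.06047i)|10⟩ + (-0.1023 + 0.3642i)|11⟩

C-S leaves the control-|0⟩ kets |00⟩, |01⟩ unchanged and applies S to qubit 1 on the control-|1⟩ pair (|10⟩, |11⟩).
S = [[1, 0], [0, i]].
With a = amp(|10⟩) = (-0.04566 - 0.06047i) and b = amp(|11⟩) = (0.3642 + 0.1023i):
new amp(|10⟩) = (1)·a = (-0.04566 - 0.06047i)
new amp(|11⟩) = (i)·b = (-0.1023 + 0.3642i)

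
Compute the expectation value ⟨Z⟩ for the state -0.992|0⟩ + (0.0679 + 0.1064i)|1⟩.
0.9681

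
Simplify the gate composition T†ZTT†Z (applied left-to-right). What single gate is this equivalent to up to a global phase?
T†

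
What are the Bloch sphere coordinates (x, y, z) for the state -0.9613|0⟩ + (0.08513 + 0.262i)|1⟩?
(-0.1637, -0.5037, 0.8482)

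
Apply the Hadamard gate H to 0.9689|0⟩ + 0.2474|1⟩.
0.8601|0⟩ + 0.5102|1⟩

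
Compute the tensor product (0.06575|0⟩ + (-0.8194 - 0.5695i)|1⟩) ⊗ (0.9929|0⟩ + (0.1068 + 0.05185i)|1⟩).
0.06528|00⟩ + (0.007022 + 0.003409i)|01⟩ + (-0.8136 - 0.5655i)|10⟩ + (-0.05798 - 0.1033i)|11⟩

amp(|b₁b₂…⟩) = product of the factor amplitudes for bits b₁, b₂, …; only kets whose every factor amplitude is nonzero survive.
|00⟩: (0.06575)(0.9929) = 0.06528
|01⟩: (0.06575)(0.1068 + 0.05185i) = (0.007022 + 0.003409i)
|10⟩: (-0.8194 - 0.5695i)(0.9929) = (-0.8136 - 0.5655i)
|11⟩: (-0.8194 - 0.5695i)(0.1068 + 0.05185i) = (-0.05798 - 0.1033i)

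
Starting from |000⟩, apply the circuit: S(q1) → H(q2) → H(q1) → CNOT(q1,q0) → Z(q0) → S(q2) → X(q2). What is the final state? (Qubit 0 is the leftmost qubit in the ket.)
(1/2)i|000⟩ + 1/2|001⟩ - (1/2)i|110⟩ - 1/2|111⟩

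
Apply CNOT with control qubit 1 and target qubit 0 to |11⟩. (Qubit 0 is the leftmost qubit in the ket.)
|01⟩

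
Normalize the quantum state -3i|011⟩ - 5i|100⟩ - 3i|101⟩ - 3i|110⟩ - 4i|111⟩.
-0.3638i|011⟩ - 0.6063i|100⟩ - 0.3638i|101⟩ - 0.3638i|110⟩ - 0.4851i|111⟩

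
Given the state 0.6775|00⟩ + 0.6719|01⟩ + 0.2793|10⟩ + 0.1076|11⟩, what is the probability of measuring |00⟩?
0.459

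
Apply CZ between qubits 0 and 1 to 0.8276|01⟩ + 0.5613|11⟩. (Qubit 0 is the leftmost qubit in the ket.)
0.8276|01⟩ - 0.5613|11⟩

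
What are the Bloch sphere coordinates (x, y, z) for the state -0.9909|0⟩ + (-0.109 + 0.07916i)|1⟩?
(0.216, -0.1569, 0.9637)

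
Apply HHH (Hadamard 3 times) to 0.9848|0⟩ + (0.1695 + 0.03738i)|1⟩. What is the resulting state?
(0.8162 + 0.02643i)|0⟩ + (0.5765 - 0.02643i)|1⟩

H² = I, so H^3 = H: a single Hadamard. With (a, b) = (0.9848, (0.1695 + 0.03738i)), H gives ((a + b)/√2, (a − b)/√2) = ((0.8162 + 0.02643i), (0.5765 - 0.02643i)).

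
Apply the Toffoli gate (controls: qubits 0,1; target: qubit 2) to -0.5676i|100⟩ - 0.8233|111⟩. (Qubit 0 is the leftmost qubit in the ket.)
-0.5676i|100⟩ - 0.8233|110⟩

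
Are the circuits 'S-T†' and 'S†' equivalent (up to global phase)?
No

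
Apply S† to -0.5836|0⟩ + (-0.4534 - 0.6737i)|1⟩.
-0.5836|0⟩ + (-0.6737 + 0.4534i)|1⟩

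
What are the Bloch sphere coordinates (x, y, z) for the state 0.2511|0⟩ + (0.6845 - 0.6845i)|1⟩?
(0.3438, -0.3438, -0.874)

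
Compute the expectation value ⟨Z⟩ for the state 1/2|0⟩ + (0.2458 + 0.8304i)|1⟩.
-0.5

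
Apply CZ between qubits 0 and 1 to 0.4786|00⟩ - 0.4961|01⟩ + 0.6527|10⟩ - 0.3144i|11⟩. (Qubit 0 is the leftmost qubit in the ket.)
0.4786|00⟩ - 0.4961|01⟩ + 0.6527|10⟩ + 0.3144i|11⟩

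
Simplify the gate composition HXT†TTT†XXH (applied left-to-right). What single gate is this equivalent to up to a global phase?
Z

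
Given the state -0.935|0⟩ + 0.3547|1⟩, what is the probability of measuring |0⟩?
0.8742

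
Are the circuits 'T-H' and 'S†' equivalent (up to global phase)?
No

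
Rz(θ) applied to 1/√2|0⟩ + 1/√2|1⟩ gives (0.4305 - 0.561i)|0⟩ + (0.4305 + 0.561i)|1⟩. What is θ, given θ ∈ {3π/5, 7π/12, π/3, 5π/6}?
7π/12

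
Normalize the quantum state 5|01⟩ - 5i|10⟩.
1/√2|01⟩ - (1/√2)i|10⟩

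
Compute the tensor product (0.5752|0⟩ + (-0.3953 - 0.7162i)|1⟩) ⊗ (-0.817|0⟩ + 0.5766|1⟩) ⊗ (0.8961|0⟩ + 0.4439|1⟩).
-0.4211|000⟩ - 0.2086|001⟩ + 0.2972|010⟩ + 0.1472|011⟩ + (0.2894 + 0.5243i)|100⟩ + (0.1434 + 0.2597i)|101⟩ + (-0.2042 - 0.3701i)|110⟩ + (-0.1012 - 0.1833i)|111⟩

amp(|b₁b₂…⟩) = product of the factor amplitudes for bits b₁, b₂, …; only kets whose every factor amplitude is nonzero survive.
|000⟩: (0.5752)(-0.817)(0.8961) = -0.4211
|001⟩: (0.5752)(-0.817)(0.4439) = -0.2086
|010⟩: (0.5752)(0.5766)(0.8961) = 0.2972
|011⟩: (0.5752)(0.5766)(0.4439) = 0.1472
|100⟩: (-0.3953 - 0.7162i)(-0.817)(0.8961) = (0.2894 + 0.5243i)
|101⟩: (-0.3953 - 0.7162i)(-0.817)(0.4439) = (0.1434 + 0.2597i)
|110⟩: (-0.3953 - 0.7162i)(0.5766)(0.8961) = (-0.2042 - 0.3701i)
|111⟩: (-0.3953 - 0.7162i)(0.5766)(0.4439) = (-0.1012 - 0.1833i)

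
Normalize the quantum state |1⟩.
|1⟩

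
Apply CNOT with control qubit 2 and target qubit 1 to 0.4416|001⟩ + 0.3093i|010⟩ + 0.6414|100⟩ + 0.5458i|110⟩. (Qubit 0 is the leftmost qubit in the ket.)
0.3093i|010⟩ + 0.4416|011⟩ + 0.6414|100⟩ + 0.5458i|110⟩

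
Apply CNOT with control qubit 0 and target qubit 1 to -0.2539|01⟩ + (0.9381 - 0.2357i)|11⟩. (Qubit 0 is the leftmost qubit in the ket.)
-0.2539|01⟩ + (0.9381 - 0.2357i)|10⟩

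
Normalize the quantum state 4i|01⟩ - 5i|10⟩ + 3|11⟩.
0.5657i|01⟩ - (1/√2)i|10⟩ + 0.4243|11⟩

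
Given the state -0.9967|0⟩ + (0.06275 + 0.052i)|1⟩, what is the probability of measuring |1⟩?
0.006642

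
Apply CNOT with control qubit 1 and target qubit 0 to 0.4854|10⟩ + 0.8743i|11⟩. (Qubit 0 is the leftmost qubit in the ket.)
0.8743i|01⟩ + 0.4854|10⟩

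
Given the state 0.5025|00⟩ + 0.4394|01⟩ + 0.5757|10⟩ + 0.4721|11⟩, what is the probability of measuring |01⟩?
0.1931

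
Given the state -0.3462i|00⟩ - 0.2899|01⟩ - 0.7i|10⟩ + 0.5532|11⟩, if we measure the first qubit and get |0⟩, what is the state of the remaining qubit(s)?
-0.7667i|0⟩ - 0.642|1⟩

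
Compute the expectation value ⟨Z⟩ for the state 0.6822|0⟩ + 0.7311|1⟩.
-0.06911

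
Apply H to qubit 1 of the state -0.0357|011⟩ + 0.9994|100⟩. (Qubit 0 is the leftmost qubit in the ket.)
-0.02524|001⟩ + 0.02524|011⟩ + 0.7067|100⟩ + 0.7067|110⟩

H on qubit 1 mixes each pair of kets that differ only in qubit 1: amplitudes (a, b) of (|…0…⟩, |…1…⟩) become ((a + b)/√2, (a − b)/√2). Kets absent from the input have amplitude 0.
(|001⟩, |011⟩): (a, b) = (0, -0.0357) → (-0.02524, 0.02524)
(|100⟩, |110⟩): (a, b) = (0.9994, 0) → (0.7067, 0.7067)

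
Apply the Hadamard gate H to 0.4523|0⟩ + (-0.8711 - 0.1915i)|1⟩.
(-0.2961 - 0.1354i)|0⟩ + (0.9358 + 0.1354i)|1⟩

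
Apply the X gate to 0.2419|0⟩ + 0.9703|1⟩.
0.9703|0⟩ + 0.2419|1⟩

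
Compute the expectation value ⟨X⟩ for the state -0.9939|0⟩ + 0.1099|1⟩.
-0.2185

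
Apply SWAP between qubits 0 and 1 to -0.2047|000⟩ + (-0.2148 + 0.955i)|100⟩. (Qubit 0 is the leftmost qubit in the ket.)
-0.2047|000⟩ + (-0.2148 + 0.955i)|010⟩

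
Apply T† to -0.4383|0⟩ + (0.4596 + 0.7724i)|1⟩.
-0.4383|0⟩ + (0.8712 + 0.2212i)|1⟩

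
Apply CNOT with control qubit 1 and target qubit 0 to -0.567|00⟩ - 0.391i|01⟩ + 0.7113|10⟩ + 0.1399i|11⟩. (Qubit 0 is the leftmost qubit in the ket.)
-0.567|00⟩ + 0.1399i|01⟩ + 0.7113|10⟩ - 0.391i|11⟩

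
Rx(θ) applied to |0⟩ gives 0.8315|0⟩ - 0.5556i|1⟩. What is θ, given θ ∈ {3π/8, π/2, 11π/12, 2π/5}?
3π/8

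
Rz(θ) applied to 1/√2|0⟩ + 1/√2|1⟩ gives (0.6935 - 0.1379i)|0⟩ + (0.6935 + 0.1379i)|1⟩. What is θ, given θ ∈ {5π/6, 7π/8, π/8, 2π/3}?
π/8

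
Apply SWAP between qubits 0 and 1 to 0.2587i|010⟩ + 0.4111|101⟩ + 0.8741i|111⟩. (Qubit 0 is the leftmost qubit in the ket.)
0.4111|011⟩ + 0.2587i|100⟩ + 0.8741i|111⟩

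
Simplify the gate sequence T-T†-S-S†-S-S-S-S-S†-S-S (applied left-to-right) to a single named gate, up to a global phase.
S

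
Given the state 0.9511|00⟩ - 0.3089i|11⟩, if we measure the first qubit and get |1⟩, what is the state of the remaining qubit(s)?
-i|1⟩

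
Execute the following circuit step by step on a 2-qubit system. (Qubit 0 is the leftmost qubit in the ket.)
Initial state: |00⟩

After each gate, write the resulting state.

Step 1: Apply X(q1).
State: |01⟩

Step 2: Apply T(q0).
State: |01⟩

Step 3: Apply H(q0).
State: 1/√2|01⟩ + 1/√2|11⟩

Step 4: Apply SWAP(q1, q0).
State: 1/√2|10⟩ + 1/√2|11⟩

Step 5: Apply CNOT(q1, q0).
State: 1/√2|01⟩ + 1/√2|10⟩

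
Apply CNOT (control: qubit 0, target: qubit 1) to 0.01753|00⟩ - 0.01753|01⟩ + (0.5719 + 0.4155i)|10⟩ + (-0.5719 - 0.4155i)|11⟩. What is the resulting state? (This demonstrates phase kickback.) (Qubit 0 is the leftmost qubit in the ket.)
0.01753|00⟩ - 0.01753|01⟩ + (-0.5719 - 0.4155i)|10⟩ + (0.5719 + 0.4155i)|11⟩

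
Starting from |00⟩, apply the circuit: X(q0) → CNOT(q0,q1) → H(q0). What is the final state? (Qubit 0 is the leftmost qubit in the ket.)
1/√2|01⟩ - 1/√2|11⟩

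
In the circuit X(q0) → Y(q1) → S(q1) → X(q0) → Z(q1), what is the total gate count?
5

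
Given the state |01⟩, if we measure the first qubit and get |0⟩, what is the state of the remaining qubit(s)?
|1⟩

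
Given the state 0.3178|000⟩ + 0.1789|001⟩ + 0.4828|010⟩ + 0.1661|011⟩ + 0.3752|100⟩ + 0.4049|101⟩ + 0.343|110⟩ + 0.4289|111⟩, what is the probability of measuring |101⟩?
0.1639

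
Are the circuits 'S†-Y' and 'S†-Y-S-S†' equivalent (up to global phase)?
Yes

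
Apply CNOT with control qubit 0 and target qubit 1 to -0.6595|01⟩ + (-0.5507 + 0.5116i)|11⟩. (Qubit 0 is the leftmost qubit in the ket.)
-0.6595|01⟩ + (-0.5507 + 0.5116i)|10⟩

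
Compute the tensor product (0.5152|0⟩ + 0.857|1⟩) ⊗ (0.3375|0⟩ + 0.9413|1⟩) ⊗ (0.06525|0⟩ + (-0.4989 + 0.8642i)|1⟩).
0.01135|000⟩ + (-0.08675 + 0.1503i)|001⟩ + 0.03164|010⟩ + (-0.2419 + 0.4191i)|011⟩ + 0.01887|100⟩ + (-0.1443 + 0.25i)|101⟩ + 0.05264|110⟩ + (-0.4025 + 0.6971i)|111⟩

amp(|b₁b₂…⟩) = product of the factor amplitudes for bits b₁, b₂, …; only kets whose every factor amplitude is nonzero survive.
|000⟩: (0.5152)(0.3375)(0.06525) = 0.01135
|001⟩: (0.5152)(0.3375)(-0.4989 + 0.8642i) = (-0.08675 + 0.1503i)
|010⟩: (0.5152)(0.9413)(0.06525) = 0.03164
|011⟩: (0.5152)(0.9413)(-0.4989 + 0.8642i) = (-0.2419 + 0.4191i)
|100⟩: (0.857)(0.3375)(0.06525) = 0.01887
|101⟩: (0.857)(0.3375)(-0.4989 + 0.8642i) = (-0.1443 + 0.25i)
|110⟩: (0.857)(0.9413)(0.06525) = 0.05264
|111⟩: (0.857)(0.9413)(-0.4989 + 0.8642i) = (-0.4025 + 0.6971i)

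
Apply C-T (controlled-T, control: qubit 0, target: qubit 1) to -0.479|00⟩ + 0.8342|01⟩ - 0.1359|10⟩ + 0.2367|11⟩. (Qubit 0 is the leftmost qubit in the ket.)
-0.479|00⟩ + 0.8342|01⟩ - 0.1359|10⟩ + (0.1674 + 0.1674i)|11⟩

C-T leaves the control-|0⟩ kets |00⟩, |01⟩ unchanged and applies T to qubit 1 on the control-|1⟩ pair (|10⟩, |11⟩).
T = [[1, 0], [0, (1/√2 + (1/√2)i)]].
With a = amp(|10⟩) = -0.1359 and b = amp(|11⟩) = 0.2367:
new amp(|10⟩) = (1)·a = -0.1359
new amp(|11⟩) = (1/√2 + (1/√2)i)·b = (0.1674 + 0.1674i)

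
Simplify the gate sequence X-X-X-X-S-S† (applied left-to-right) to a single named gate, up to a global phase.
I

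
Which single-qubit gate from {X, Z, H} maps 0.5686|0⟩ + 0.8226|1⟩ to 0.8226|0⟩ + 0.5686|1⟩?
X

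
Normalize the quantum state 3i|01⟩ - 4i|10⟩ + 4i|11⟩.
0.4685i|01⟩ - 0.6247i|10⟩ + 0.6247i|11⟩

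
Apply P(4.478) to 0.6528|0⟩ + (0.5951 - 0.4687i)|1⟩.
0.6528|0⟩ + (-0.5941 - 0.47i)|1⟩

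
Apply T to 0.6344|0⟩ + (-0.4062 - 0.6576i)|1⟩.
0.6344|0⟩ + (0.1778 - 0.7522i)|1⟩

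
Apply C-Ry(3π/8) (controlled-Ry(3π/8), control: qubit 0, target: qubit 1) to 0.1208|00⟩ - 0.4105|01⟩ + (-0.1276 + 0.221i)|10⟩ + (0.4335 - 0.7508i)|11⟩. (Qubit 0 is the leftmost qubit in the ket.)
0.1208|00⟩ - 0.4105|01⟩ + (-0.3469 + 0.6009i)|10⟩ + (0.2896 - 0.5015i)|11⟩

C-Ry(3π/8) leaves the control-|0⟩ kets |00⟩, |01⟩ unchanged and applies Ry(3π/8) to qubit 1 on the control-|1⟩ pair (|10⟩, |11⟩).
Ry(3π/8) = [[cos(θ/2), −sin(θ/2)], [sin(θ/2), cos(θ/2)]]; θ = 3π/8, cos(θ/2) ≈ 0.83147, sin(θ/2) ≈ 0.55557.
With a = amp(|10⟩) = (-0.1276 + 0.221i) and b = amp(|11⟩) = (0.4335 - 0.7508i):
new amp(|10⟩) = (0.83147)·a + (-0.55557)·b = (-0.3469 + 0.6009i)
new amp(|11⟩) = (0.55557)·a + (0.83147)·b = (0.2896 - 0.5015i)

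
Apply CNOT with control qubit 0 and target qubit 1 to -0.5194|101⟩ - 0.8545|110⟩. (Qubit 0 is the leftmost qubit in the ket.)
-0.8545|100⟩ - 0.5194|111⟩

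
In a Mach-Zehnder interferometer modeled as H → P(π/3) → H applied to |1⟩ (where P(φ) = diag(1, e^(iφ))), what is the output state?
(0.25 - 0.433i)|0⟩ + (0.75 + 0.433i)|1⟩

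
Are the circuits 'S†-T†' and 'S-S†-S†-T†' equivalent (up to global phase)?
Yes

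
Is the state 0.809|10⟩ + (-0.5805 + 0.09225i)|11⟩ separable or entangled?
Separable

Writing the state as a|00⟩ + b|01⟩ + c|10⟩ + d|11⟩, it is a product state iff ad − bc = 0.
Here (a, b, c, d) = (0, 0, 0.809, (-0.5805 + 0.09225i)): ad − bc = (0)(-0.5805 + 0.09225i) − (0)(0.809) = 0, so the state is separable.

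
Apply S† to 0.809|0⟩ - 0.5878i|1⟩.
0.809|0⟩ - 0.5878|1⟩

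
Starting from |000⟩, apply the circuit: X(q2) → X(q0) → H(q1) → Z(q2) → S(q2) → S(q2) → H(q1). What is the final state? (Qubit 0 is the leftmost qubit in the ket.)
|101⟩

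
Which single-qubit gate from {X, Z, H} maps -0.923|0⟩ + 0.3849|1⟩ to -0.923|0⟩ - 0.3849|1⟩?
Z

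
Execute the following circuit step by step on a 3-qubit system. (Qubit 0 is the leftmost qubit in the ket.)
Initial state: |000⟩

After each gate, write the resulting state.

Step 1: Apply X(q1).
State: |010⟩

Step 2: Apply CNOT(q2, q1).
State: |010⟩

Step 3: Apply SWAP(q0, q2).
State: |010⟩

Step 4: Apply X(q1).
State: |000⟩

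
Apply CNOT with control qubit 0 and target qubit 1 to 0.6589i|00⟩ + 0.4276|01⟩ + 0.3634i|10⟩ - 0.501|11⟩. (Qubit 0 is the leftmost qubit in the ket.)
0.6589i|00⟩ + 0.4276|01⟩ - 0.501|10⟩ + 0.3634i|11⟩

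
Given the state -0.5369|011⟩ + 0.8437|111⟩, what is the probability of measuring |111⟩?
0.7118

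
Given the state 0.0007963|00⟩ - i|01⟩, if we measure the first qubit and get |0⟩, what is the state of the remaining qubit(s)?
0.0007963|0⟩ - i|1⟩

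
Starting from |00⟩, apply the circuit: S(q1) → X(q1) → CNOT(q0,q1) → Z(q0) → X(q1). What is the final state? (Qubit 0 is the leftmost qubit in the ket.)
|00⟩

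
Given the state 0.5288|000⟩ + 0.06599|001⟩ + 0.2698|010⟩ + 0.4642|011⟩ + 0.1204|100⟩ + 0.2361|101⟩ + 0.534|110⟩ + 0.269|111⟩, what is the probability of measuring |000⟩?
0.2796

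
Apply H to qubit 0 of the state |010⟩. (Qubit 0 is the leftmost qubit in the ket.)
1/√2|010⟩ + 1/√2|110⟩

H on qubit 0 mixes each pair of kets that differ only in qubit 0: amplitudes (a, b) of (|…0…⟩, |…1…⟩) become ((a + b)/√2, (a − b)/√2). Kets absent from the input have amplitude 0.
(|010⟩, |110⟩): (a, b) = (1, 0) → (1/√2, 1/√2)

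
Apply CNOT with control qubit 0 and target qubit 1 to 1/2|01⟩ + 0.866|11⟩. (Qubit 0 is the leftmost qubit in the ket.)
1/2|01⟩ + 0.866|10⟩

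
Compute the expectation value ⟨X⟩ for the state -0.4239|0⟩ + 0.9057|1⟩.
-0.7679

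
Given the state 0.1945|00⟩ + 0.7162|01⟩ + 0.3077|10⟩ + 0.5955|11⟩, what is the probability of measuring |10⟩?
0.09468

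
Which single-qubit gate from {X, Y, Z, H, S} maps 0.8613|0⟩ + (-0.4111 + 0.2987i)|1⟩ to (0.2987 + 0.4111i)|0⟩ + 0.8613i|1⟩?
Y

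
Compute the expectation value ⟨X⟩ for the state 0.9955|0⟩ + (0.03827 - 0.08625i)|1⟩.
0.0762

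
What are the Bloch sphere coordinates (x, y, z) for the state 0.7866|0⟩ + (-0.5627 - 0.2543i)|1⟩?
(-0.8852, -0.4001, 0.2374)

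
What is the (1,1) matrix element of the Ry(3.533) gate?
-0.1945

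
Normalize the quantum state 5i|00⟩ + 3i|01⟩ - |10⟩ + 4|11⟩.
0.7001i|00⟩ + 0.4201i|01⟩ - 0.14|10⟩ + 0.5601|11⟩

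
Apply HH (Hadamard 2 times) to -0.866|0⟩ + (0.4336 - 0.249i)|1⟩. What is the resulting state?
-0.866|0⟩ + (0.4336 - 0.249i)|1⟩

H² = I, so an even number of Hadamards cancels: H^2 = I and the state is unchanged.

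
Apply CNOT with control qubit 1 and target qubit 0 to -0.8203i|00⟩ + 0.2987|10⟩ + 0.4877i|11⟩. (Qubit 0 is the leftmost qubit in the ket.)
-0.8203i|00⟩ + 0.4877i|01⟩ + 0.2987|10⟩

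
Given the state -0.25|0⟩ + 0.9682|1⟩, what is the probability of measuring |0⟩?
0.0625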